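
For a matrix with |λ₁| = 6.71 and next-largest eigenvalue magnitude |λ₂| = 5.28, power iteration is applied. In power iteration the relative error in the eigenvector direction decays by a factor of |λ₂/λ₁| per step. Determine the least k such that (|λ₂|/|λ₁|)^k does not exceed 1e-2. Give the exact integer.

20

|λ₂/λ₁| = 5.28/6.71 = 0.78689
Need k ≥ ln(1e-2) / ln(0.78689) = -4.6052 / -0.2397 ≈ 19.214
Smallest integer k satisfying the bound: 20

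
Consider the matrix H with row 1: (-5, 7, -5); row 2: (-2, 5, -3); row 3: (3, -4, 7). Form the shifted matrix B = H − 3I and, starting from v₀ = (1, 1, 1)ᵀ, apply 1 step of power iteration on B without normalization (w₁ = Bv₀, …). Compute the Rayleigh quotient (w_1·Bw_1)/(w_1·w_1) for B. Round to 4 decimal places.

B = H − 3I has rows (-8, 7, -5); (-2, 2, -3); (3, -4, 4)
w1 = Bv₀ = ((-8)·1 + 7·1 + (-5)·1; (-2)·1 + 2·1 + (-3)·1; 3·1 + (-4)·1 + 4·1) = (-6, -3, 3)
Bw1 = (12, -3, 6)
w1·Bw1 = -45; w1·w1 = 54; μ ≈ -45/54 = -0.8333

μ ≈ -0.8333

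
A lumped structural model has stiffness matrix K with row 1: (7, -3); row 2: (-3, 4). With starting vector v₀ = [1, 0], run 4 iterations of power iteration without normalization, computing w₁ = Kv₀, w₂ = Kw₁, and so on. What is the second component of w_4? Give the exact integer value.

w1 = Kv₀ = (7·1 + (-3)·0; (-3)·1 + 4·0) = (7, -3)
w2 = Kw1 = (7·7 + (-3)·(-3); (-3)·7 + 4·(-3)) = (58, -33)
w3 = Kw2 = (505, -306)
w4 = Kw3 = (4453, -2739)
The requested component of w4 is -2739.

-2739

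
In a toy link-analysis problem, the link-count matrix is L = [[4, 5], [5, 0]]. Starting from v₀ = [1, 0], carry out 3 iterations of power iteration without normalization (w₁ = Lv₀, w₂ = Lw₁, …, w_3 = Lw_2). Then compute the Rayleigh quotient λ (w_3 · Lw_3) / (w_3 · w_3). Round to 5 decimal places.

7.33957

w1 = Lv₀ = (4, 5)
w2 = Lw1 = (41, 20)
w3 = Lw2 = (264, 205)
Lw3 = (2081, 1320)
w3·Lw3 = 264·2081 + 205·1320 = 819984; w3·w3 = 264·264 + 205·205 = 111721
λ ≈ 819984/111721 = 7.33957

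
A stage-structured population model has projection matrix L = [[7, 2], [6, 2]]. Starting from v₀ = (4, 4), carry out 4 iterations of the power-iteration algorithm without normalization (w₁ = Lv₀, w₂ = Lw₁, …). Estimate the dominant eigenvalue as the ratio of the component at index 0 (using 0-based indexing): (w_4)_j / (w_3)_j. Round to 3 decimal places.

w1 = Lv₀ = (7·4 + 2·4; 6·4 + 2·4) = (36, 32)
w2 = Lw1 = (7·36 + 2·32; 6·36 + 2·32) = (316, 280)
w3 = Lw2 = (2772, 2456)
w4 = Lw3 = (24316, 21544)
Ratio at component: 24316 / 2772 = 8.772

8.772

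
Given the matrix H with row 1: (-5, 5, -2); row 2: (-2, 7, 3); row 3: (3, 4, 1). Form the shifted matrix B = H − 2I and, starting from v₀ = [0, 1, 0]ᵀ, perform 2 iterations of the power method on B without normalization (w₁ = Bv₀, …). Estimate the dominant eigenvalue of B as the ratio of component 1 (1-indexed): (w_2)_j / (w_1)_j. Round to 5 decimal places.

B = H − 2I has rows (-7, 5, -2); (-2, 5, 3); (3, 4, -1)
w1 = Bv₀ = ((-7)·0 + 5·1 + (-2)·0; (-2)·0 + 5·1 + 3·0; 3·0 + 4·1 + (-1)·0) = (5, 5, 4)
w2 = Bw1 = ((-7)·5 + 5·5 + (-2)·4; (-2)·5 + 5·5 + 3·4; 3·5 + 4·5 + (-1)·4) = (-18, 27, 31)
Ratio: -18/5 = -3.60000

-3.60000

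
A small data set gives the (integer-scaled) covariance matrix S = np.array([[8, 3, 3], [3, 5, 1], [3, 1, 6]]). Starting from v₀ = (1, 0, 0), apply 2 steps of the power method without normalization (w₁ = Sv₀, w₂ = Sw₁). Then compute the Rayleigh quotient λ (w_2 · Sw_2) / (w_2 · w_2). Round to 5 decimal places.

w1 = Sv₀ = (8·1 + 3·0 + 3·0; 3·1 + 5·0 + 1·0; 3·1 + 1·0 + 6·0) = (8, 3, 3)
w2 = Sw1 = (8·8 + 3·3 + 3·3; 3·8 + 5·3 + 1·3; 3·8 + 1·3 + 6·3) = (82, 42, 45)
Sw2 = (917, 501, 558)
w2·Sw2 = 82·917 + 42·501 + 45·558 = 121346; w2·w2 = 82·82 + 42·42 + 45·45 = 10513
λ ≈ 121346/10513 = 11.54247

11.54247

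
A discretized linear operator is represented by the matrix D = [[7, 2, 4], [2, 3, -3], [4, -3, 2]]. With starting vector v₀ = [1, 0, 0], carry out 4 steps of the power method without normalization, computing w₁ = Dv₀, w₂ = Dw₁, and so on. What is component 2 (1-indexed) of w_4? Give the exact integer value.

w1 = Dv₀ = (7·1 + 2·0 + 4·0; 2·1 + 3·0 + (-3)·0; 4·1 + (-3)·0 + 2·0) = (7, 2, 4)
w2 = Dw1 = (7·7 + 2·2 + 4·4; 2·7 + 3·2 + (-3)·4; 4·7 + (-3)·2 + 2·4) = (69, 8, 30)
w3 = Dw2 = (619, 72, 312)
w4 = Dw3 = (5725, 518, 2884)
The requested component of w4 is 518.

518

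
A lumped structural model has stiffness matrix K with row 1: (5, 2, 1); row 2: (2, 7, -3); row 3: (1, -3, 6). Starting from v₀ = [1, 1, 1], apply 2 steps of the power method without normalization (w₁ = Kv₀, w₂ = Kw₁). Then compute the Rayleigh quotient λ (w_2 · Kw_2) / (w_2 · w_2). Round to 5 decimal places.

7.28267

w1 = Kv₀ = (8, 6, 4)
w2 = Kw1 = (56, 46, 14)
Kw2 = (386, 392, 2)
w2·Kw2 = 56·386 + 46·392 + 14·2 = 39676; w2·w2 = 56·56 + 46·46 + 14·14 = 5448
λ ≈ 39676/5448 = 7.28267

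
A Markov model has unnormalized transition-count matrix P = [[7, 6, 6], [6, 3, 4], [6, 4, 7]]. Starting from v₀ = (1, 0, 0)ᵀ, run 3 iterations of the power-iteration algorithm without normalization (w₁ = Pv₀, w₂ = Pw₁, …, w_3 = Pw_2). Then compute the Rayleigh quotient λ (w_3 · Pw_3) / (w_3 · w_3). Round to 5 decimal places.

λ ≈ 16.68734

w1 = Pv₀ = (7·1 + 6·0 + 6·0; 6·1 + 3·0 + 4·0; 6·1 + 4·0 + 7·0) = (7, 6, 6)
w2 = Pw1 = (7·7 + 6·6 + 6·6; 6·7 + 3·6 + 4·6; 6·7 + 4·6 + 7·6) = (121, 84, 108)
w3 = Pw2 = (1999, 1410, 1818)
Pw3 = (33361, 23496, 30360)
w3·Pw3 = 1999·33361 + 1410·23496 + 1818·30360 = 155012479; w3·w3 = 1999·1999 + 1410·1410 + 1818·1818 = 9289225
λ ≈ 155012479/9289225 = 16.68734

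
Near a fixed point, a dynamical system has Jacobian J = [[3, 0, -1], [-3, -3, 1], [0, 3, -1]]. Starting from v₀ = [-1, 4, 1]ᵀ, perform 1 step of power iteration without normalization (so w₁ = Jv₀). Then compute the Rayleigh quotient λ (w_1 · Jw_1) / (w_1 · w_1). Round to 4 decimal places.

-3.3284

w1 = Jv₀ = (3·(-1) + 0·4 + (-1)·1; (-3)·(-1) + (-3)·4 + 1·1; 0·(-1) + 3·4 + (-1)·1) = (-4, -8, 11)
Jw1 = (-23, 47, -35)
w1·Jw1 = (-4)·(-23) + (-8)·47 + 11·(-35) = -669; w1·w1 = (-4)·(-4) + (-8)·(-8) + 11·11 = 201
λ ≈ -669/201 = -3.3284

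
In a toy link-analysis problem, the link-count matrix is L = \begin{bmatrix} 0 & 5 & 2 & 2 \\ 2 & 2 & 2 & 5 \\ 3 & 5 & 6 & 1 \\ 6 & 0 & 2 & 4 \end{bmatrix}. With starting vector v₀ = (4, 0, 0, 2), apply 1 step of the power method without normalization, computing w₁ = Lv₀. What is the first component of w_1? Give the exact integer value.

w1 = Lv₀ = (0·4 + 5·0 + 2·0 + 2·2; 2·4 + 2·0 + 2·0 + 5·2; 3·4 + 5·0 + 6·0 + 1·2; 6·4 + 0·0 + 2·0 + 4·2) = (4, 18, 14, 32)
The requested component of w1 is 4.

4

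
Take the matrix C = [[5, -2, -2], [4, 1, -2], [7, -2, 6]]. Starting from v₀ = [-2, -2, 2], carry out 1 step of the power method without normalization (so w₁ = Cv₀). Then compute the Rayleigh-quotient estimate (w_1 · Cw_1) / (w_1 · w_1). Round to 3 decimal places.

w1 = Cv₀ = (-10, -14, 2)
Cw1 = (-26, -58, -30)
w1·Cw1 = (-10)·(-26) + (-14)·(-58) + 2·(-30) = 1012; w1·w1 = (-10)·(-10) + (-14)·(-14) + 2·2 = 300
λ ≈ 1012/300 = 3.373

3.373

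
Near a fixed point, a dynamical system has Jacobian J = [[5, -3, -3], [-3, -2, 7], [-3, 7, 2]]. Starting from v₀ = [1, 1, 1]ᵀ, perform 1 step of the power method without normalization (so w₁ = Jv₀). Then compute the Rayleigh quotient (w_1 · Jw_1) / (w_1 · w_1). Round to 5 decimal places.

6.95122

w1 = Jv₀ = (-1, 2, 6)
Jw1 = (-29, 41, 29)
w1·Jw1 = (-1)·(-29) + 2·41 + 6·29 = 285; w1·w1 = (-1)·(-1) + 2·2 + 6·6 = 41
λ ≈ 285/41 = 6.95122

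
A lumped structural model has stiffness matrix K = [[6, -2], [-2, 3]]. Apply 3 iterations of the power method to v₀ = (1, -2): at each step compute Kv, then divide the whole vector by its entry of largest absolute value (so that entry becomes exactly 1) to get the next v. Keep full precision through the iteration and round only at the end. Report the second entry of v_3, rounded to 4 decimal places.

-0.5221

Kv0 = (10.00000, -8.00000); divide by 10.00000 → v1 = (1.00000, -0.80000)
Kv1 = (7.60000, -4.40000); divide by 7.60000 → v2 = (1.00000, -0.57895)
Kv2 = (7.15789, -3.73684); divide by 7.15789 → v3 = (1.00000, -0.52206)
Requested entry of v3: -284/544 = -0.5221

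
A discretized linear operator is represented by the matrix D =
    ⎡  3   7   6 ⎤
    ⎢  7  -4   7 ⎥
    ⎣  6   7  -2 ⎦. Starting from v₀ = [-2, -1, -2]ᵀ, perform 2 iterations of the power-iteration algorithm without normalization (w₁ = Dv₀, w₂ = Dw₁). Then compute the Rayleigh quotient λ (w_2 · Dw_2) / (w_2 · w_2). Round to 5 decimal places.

w1 = Dv₀ = (3·(-2) + 7·(-1) + 6·(-2); 7·(-2) + (-4)·(-1) + 7·(-2); 6·(-2) + 7·(-1) + (-2)·(-2)) = (-25, -24, -15)
w2 = Dw1 = (3·(-25) + 7·(-24) + 6·(-15); 7·(-25) + (-4)·(-24) + 7·(-15); 6·(-25) + 7·(-24) + (-2)·(-15)) = (-333, -184, -288)
Dw2 = (-4015, -3611, -2710)
w2·Dw2 = (-333)·(-4015) + (-184)·(-3611) + (-288)·(-2710) = 2781899; w2·w2 = (-333)·(-333) + (-184)·(-184) + (-288)·(-288) = 227689
λ ≈ 2781899/227689 = 12.21798

12.21798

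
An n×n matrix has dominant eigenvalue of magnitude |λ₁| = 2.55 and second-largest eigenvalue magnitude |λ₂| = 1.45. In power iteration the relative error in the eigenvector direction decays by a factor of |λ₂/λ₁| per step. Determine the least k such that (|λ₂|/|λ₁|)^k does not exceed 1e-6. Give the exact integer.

|λ₂/λ₁| = 1.45/2.55 = 0.56863
Need k ≥ ln(1e-6) / ln(0.56863) = -13.8155 / -0.5645 ≈ 24.473
Smallest integer k satisfying the bound: 25

25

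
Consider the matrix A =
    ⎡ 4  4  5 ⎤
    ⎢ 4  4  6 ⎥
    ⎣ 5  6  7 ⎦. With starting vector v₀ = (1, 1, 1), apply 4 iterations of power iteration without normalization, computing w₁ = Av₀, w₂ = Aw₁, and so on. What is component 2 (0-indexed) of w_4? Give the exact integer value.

64468

w1 = Av₀ = (4·1 + 4·1 + 5·1; 4·1 + 4·1 + 6·1; 5·1 + 6·1 + 7·1) = (13, 14, 18)
w2 = Aw1 = (4·13 + 4·14 + 5·18; 4·13 + 4·14 + 6·18; 5·13 + 6·14 + 7·18) = (198, 216, 275)
w3 = Aw2 = (3031, 3306, 4211)
w4 = Aw3 = (46403, 50614, 64468)
The requested component of w4 is 64468.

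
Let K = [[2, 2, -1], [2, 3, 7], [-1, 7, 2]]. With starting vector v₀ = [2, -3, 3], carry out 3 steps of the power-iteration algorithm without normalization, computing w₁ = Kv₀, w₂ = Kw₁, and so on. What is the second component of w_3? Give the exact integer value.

w1 = Kv₀ = (2·2 + 2·(-3) + (-1)·3; 2·2 + 3·(-3) + 7·3; (-1)·2 + 7·(-3) + 2·3) = (-5, 16, -17)
w2 = Kw1 = (2·(-5) + 2·16 + (-1)·(-17); 2·(-5) + 3·16 + 7·(-17); (-1)·(-5) + 7·16 + 2·(-17)) = (39, -81, 83)
w3 = Kw2 = (-167, 416, -440)
The requested component of w3 is 416.

416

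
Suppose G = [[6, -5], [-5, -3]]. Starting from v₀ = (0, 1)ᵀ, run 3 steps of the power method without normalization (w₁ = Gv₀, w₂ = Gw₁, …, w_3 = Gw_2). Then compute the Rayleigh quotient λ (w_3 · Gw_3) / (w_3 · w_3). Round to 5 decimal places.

w1 = Gv₀ = (6·0 + (-5)·1; (-5)·0 + (-3)·1) = (-5, -3)
w2 = Gw1 = (6·(-5) + (-5)·(-3); (-5)·(-5) + (-3)·(-3)) = (-15, 34)
w3 = Gw2 = (-260, -27)
Gw3 = (-1425, 1381)
w3·Gw3 = (-260)·(-1425) + (-27)·1381 = 333213; w3·w3 = (-260)·(-260) + (-27)·(-27) = 68329
λ ≈ 333213/68329 = 4.87660

λ ≈ 4.87660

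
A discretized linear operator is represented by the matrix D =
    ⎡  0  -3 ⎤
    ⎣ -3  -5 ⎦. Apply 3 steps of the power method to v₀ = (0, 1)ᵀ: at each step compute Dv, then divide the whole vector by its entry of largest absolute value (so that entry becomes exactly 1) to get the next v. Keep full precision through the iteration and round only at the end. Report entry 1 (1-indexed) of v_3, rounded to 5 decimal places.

0.47442

Dv0 = (-3.000000, -5.000000); divide by -5.000000 → v1 = (0.600000, 1.000000)
Dv1 = (-3.000000, -6.800000); divide by -6.800000 → v2 = (0.441176, 1.000000)
Dv2 = (-3.000000, -6.323529); divide by -6.323529 → v3 = (0.474419, 1.000000)
Requested entry of v3: -102/-215 = 0.47442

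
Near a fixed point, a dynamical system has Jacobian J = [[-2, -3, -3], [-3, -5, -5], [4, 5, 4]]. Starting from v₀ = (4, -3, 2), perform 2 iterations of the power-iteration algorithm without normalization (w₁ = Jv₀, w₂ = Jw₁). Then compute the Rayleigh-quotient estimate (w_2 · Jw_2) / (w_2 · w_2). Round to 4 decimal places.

λ ≈ 2.7139

w1 = Jv₀ = (-5, -7, 9)
w2 = Jw1 = (4, 5, -19)
Jw2 = (34, 58, -35)
w2·Jw2 = 4·34 + 5·58 + (-19)·(-35) = 1091; w2·w2 = 4·4 + 5·5 + (-19)·(-19) = 402
λ ≈ 1091/402 = 2.7139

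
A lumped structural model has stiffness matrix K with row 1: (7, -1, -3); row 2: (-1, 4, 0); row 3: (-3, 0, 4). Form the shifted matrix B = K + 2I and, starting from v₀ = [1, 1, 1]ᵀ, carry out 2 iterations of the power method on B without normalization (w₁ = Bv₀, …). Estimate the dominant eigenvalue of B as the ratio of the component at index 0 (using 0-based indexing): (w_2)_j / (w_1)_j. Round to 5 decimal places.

μ ≈ 6.20000

B = K + 2I has rows (9, -1, -3); (-1, 6, 0); (-3, 0, 6)
w1 = Bv₀ = (9·1 + (-1)·1 + (-3)·1; (-1)·1 + 6·1 + 0·1; (-3)·1 + 0·1 + 6·1) = (5, 5, 3)
w2 = Bw1 = (9·5 + (-1)·5 + (-3)·3; (-1)·5 + 6·5 + 0·3; (-3)·5 + 0·5 + 6·3) = (31, 25, 3)
Ratio: 31/5 = 6.20000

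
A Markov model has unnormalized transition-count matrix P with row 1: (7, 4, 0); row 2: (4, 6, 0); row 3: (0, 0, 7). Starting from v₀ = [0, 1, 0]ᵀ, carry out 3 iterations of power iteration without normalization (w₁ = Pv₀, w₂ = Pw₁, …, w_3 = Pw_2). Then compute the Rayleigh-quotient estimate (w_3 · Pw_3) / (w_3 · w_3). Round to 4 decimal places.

10.5294

w1 = Pv₀ = (7·0 + 4·1 + 0·0; 4·0 + 6·1 + 0·0; 0·0 + 0·1 + 7·0) = (4, 6, 0)
w2 = Pw1 = (7·4 + 4·6 + 0·0; 4·4 + 6·6 + 0·0; 0·4 + 0·6 + 7·0) = (52, 52, 0)
w3 = Pw2 = (572, 520, 0)
Pw3 = (6084, 5408, 0)
w3·Pw3 = 572·6084 + 520·5408 + 0·0 = 6292208; w3·w3 = 572·572 + 520·520 + 0·0 = 597584
λ ≈ 6292208/597584 = 10.5294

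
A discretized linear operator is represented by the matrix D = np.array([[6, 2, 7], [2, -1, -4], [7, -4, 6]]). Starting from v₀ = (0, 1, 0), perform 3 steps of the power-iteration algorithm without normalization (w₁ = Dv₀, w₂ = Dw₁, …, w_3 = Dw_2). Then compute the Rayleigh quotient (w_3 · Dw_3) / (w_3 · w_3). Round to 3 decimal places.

10.281

w1 = Dv₀ = (2, -1, -4)
w2 = Dw1 = (-18, 21, -6)
w3 = Dw2 = (-108, -33, -246)
Dw3 = (-2436, 801, -2100)
w3·Dw3 = (-108)·(-2436) + (-33)·801 + (-246)·(-2100) = 753255; w3·w3 = (-108)·(-108) + (-33)·(-33) + (-246)·(-246) = 73269
λ ≈ 753255/73269 = 10.281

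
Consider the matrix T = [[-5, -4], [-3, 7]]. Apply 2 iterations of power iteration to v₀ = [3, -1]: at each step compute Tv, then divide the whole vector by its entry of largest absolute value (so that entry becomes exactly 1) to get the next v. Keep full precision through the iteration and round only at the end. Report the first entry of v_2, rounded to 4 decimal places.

1.0000

Tv0 = (-11.00000, -16.00000); divide by -16.00000 → v1 = (0.68750, 1.00000)
Tv1 = (-7.43750, 4.93750); divide by -7.43750 → v2 = (1.00000, -0.66387)
Requested entry of v2: 119/119 = 1.0000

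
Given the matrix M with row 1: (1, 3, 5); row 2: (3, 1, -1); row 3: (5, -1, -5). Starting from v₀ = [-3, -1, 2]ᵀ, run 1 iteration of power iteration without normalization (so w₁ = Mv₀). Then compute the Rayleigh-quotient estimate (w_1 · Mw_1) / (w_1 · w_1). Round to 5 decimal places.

w1 = Mv₀ = (1·(-3) + 3·(-1) + 5·2; 3·(-3) + 1·(-1) + (-1)·2; 5·(-3) + (-1)·(-1) + (-5)·2) = (4, -12, -24)
Mw1 = (-152, 24, 152)
w1·Mw1 = 4·(-152) + (-12)·24 + (-24)·152 = -4544; w1·w1 = 4·4 + (-12)·(-12) + (-24)·(-24) = 736
λ ≈ -4544/736 = -6.17391

-6.17391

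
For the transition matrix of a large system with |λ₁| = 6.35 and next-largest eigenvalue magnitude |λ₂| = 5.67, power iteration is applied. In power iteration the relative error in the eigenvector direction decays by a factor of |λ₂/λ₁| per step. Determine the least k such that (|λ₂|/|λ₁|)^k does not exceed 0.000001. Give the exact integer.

|λ₂/λ₁| = 5.67/6.35 = 0.89291
Need k ≥ ln(0.000001) / ln(0.89291) = -13.8155 / -0.1133 ≈ 121.974
Smallest integer k satisfying the bound: 122

122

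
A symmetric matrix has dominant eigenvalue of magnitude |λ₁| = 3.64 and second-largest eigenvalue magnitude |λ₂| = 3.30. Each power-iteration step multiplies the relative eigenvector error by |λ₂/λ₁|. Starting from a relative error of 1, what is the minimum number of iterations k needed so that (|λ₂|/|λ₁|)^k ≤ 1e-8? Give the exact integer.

188

|λ₂/λ₁| = 3.30/3.64 = 0.90659
Need k ≥ ln(1e-8) / ln(0.90659) = -18.4207 / -0.0981 ≈ 187.849
Smallest integer k satisfying the bound: 188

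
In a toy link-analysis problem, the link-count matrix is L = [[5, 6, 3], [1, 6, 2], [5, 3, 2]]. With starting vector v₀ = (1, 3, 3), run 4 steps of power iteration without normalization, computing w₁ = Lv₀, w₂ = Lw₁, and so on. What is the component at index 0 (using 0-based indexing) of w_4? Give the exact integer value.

w1 = Lv₀ = (32, 25, 20)
w2 = Lw1 = (370, 222, 275)
w3 = Lw2 = (4007, 2252, 3066)
w4 = Lw3 = (42745, 23651, 32923)
The requested component of w4 is 42745.

42745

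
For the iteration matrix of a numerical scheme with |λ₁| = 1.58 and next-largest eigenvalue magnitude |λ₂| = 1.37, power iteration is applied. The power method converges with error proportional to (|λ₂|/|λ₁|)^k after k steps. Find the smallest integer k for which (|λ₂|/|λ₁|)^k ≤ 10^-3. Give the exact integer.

49

|λ₂/λ₁| = 1.37/1.58 = 0.86709
Need k ≥ ln(10^-3) / ln(0.86709) = -6.9078 / -0.1426 ≈ 48.437
Smallest integer k satisfying the bound: 49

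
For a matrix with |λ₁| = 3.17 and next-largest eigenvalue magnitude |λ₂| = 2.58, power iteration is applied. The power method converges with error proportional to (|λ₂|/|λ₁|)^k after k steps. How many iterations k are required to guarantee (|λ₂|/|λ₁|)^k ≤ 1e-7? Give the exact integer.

79

|λ₂/λ₁| = 2.58/3.17 = 0.81388
Need k ≥ ln(1e-7) / ln(0.81388) = -16.1181 / -0.2059 ≈ 78.265
Smallest integer k satisfying the bound: 79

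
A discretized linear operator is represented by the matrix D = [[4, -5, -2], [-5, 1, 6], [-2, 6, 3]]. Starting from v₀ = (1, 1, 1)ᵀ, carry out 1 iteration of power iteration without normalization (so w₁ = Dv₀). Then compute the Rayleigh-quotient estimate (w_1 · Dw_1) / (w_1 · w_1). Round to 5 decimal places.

w1 = Dv₀ = (-3, 2, 7)
Dw1 = (-36, 59, 39)
w1·Dw1 = (-3)·(-36) + 2·59 + 7·39 = 499; w1·w1 = (-3)·(-3) + 2·2 + 7·7 = 62
λ ≈ 499/62 = 8.04839

λ ≈ 8.04839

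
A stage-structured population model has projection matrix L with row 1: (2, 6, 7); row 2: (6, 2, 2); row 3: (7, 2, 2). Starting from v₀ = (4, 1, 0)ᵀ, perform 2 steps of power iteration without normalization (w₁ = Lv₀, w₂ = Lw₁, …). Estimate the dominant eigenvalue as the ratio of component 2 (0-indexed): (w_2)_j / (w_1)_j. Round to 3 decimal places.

λ ≈ 7.000

w1 = Lv₀ = (2·4 + 6·1 + 7·0; 6·4 + 2·1 + 2·0; 7·4 + 2·1 + 2·0) = (14, 26, 30)
w2 = Lw1 = (2·14 + 6·26 + 7·30; 6·14 + 2·26 + 2·30; 7·14 + 2·26 + 2·30) = (394, 196, 210)
Ratio at component: 210 / 30 = 7.000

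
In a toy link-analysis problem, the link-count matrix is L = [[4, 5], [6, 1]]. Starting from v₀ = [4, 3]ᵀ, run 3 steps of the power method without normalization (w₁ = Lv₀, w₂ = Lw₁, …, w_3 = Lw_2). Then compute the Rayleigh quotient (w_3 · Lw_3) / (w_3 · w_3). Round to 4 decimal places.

w1 = Lv₀ = (4·4 + 5·3; 6·4 + 1·3) = (31, 27)
w2 = Lw1 = (4·31 + 5·27; 6·31 + 1·27) = (259, 213)
w3 = Lw2 = (2101, 1767)
Lw3 = (17239, 14373)
w3·Lw3 = 2101·17239 + 1767·14373 = 61616230; w3·w3 = 2101·2101 + 1767·1767 = 7536490
λ ≈ 61616230/7536490 = 8.1757

8.1757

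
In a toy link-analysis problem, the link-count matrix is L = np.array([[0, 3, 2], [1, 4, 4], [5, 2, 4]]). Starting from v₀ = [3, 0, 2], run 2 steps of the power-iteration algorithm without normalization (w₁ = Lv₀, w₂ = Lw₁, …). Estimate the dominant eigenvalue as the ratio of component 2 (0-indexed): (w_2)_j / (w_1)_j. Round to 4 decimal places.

5.8261

w1 = Lv₀ = (0·3 + 3·0 + 2·2; 1·3 + 4·0 + 4·2; 5·3 + 2·0 + 4·2) = (4, 11, 23)
w2 = Lw1 = (0·4 + 3·11 + 2·23; 1·4 + 4·11 + 4·23; 5·4 + 2·11 + 4·23) = (79, 140, 134)
Ratio at component: 134 / 23 = 5.8261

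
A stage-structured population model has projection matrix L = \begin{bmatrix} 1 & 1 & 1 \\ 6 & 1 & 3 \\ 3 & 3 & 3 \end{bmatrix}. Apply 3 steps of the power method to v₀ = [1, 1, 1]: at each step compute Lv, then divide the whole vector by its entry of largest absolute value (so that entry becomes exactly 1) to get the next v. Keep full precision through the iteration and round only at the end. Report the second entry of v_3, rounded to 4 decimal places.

0.8974

Lv0 = (3.00000, 10.00000, 9.00000); divide by 10.00000 → v1 = (0.30000, 1.00000, 0.90000)
Lv1 = (2.20000, 5.50000, 6.60000); divide by 6.60000 → v2 = (0.33333, 0.83333, 1.00000)
Lv2 = (2.16667, 5.83333, 6.50000); divide by 6.50000 → v3 = (0.33333, 0.89744, 1.00000)
Requested entry of v3: 385/429 = 0.8974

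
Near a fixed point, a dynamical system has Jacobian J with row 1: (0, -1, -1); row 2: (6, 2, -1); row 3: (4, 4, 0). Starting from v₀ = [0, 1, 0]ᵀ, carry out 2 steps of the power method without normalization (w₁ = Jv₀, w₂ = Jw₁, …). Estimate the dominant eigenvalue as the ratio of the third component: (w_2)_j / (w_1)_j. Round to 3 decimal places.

w1 = Jv₀ = (0·0 + (-1)·1 + (-1)·0; 6·0 + 2·1 + (-1)·0; 4·0 + 4·1 + 0·0) = (-1, 2, 4)
w2 = Jw1 = (0·(-1) + (-1)·2 + (-1)·4; 6·(-1) + 2·2 + (-1)·4; 4·(-1) + 4·2 + 0·4) = (-6, -6, 4)
Ratio at component: 4 / 4 = 1.000

λ ≈ 1.000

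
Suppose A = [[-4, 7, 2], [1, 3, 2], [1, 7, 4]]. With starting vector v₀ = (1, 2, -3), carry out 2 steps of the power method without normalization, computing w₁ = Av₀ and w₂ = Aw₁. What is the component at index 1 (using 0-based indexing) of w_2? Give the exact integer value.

w1 = Av₀ = ((-4)·1 + 7·2 + 2·(-3); 1·1 + 3·2 + 2·(-3); 1·1 + 7·2 + 4·(-3)) = (4, 1, 3)
w2 = Aw1 = ((-4)·4 + 7·1 + 2·3; 1·4 + 3·1 + 2·3; 1·4 + 7·1 + 4·3) = (-3, 13, 23)
The requested component of w2 is 13.

13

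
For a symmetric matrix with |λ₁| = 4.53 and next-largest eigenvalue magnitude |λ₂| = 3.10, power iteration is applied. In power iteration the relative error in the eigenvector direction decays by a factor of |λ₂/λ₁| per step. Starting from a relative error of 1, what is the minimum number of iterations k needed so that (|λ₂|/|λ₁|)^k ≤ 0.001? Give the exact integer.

19

|λ₂/λ₁| = 3.10/4.53 = 0.68433
Need k ≥ ln(0.001) / ln(0.68433) = -6.9078 / -0.3793 ≈ 18.211
Smallest integer k satisfying the bound: 19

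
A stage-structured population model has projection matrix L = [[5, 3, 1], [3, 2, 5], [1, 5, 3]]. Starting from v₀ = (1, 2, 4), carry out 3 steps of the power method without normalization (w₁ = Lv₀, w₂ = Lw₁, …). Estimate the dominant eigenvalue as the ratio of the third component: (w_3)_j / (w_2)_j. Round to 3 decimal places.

w1 = Lv₀ = (5·1 + 3·2 + 1·4; 3·1 + 2·2 + 5·4; 1·1 + 5·2 + 3·4) = (15, 27, 23)
w2 = Lw1 = (5·15 + 3·27 + 1·23; 3·15 + 2·27 + 5·23; 1·15 + 5·27 + 3·23) = (179, 214, 219)
w3 = Lw2 = (1756, 2060, 1906)
Ratio at component: 1906 / 219 = 8.703

λ ≈ 8.703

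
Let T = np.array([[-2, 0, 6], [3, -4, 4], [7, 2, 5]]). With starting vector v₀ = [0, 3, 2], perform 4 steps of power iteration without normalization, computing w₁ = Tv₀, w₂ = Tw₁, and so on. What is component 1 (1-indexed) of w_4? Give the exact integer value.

7512

w1 = Tv₀ = (12, -4, 16)
w2 = Tw1 = (72, 116, 156)
w3 = Tw2 = (792, 376, 1516)
w4 = Tw3 = (7512, 6936, 13876)
The requested component of w4 is 7512.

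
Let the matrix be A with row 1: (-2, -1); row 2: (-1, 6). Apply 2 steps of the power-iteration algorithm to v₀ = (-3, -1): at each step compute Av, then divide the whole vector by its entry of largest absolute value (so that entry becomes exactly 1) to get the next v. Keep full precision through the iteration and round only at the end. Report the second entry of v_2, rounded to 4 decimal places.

1.0000

Av0 = (7.00000, -3.00000); divide by 7.00000 → v1 = (1.00000, -0.42857)
Av1 = (-1.57143, -3.57143); divide by -3.57143 → v2 = (0.44000, 1.00000)
Requested entry of v2: -25/-25 = 1.0000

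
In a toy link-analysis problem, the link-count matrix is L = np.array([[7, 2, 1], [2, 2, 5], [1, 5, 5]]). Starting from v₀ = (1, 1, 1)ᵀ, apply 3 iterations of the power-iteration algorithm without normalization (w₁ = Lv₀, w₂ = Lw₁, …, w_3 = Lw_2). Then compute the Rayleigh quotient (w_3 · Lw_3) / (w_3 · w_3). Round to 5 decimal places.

w1 = Lv₀ = (7·1 + 2·1 + 1·1; 2·1 + 2·1 + 5·1; 1·1 + 5·1 + 5·1) = (10, 9, 11)
w2 = Lw1 = (7·10 + 2·9 + 1·11; 2·10 + 2·9 + 5·11; 1·10 + 5·9 + 5·11) = (99, 93, 110)
w3 = Lw2 = (989, 934, 1114)
Lw3 = (9905, 9416, 11229)
w3·Lw3 = 989·9905 + 934·9416 + 1114·11229 = 31099695; w3·w3 = 989·989 + 934·934 + 1114·1114 = 3091473
λ ≈ 31099695/3091473 = 10.05983

10.05983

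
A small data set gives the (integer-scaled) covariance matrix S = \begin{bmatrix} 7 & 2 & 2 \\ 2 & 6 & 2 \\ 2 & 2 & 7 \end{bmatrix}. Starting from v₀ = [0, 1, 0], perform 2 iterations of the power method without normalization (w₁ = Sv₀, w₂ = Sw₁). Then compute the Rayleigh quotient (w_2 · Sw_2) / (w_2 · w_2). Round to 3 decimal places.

λ ≈ 10.272

w1 = Sv₀ = (7·0 + 2·1 + 2·0; 2·0 + 6·1 + 2·0; 2·0 + 2·1 + 7·0) = (2, 6, 2)
w2 = Sw1 = (7·2 + 2·6 + 2·2; 2·2 + 6·6 + 2·2; 2·2 + 2·6 + 7·2) = (30, 44, 30)
Sw2 = (358, 384, 358)
w2·Sw2 = 30·358 + 44·384 + 30·358 = 38376; w2·w2 = 30·30 + 44·44 + 30·30 = 3736
λ ≈ 38376/3736 = 10.272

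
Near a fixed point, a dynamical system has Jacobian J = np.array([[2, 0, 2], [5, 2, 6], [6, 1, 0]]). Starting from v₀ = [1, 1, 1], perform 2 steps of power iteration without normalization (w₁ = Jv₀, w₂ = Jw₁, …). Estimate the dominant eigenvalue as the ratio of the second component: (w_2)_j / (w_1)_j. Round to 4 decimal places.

w1 = Jv₀ = (2·1 + 0·1 + 2·1; 5·1 + 2·1 + 6·1; 6·1 + 1·1 + 0·1) = (4, 13, 7)
w2 = Jw1 = (2·4 + 0·13 + 2·7; 5·4 + 2·13 + 6·7; 6·4 + 1·13 + 0·7) = (22, 88, 37)
Ratio at component: 88 / 13 = 6.7692

λ ≈ 6.7692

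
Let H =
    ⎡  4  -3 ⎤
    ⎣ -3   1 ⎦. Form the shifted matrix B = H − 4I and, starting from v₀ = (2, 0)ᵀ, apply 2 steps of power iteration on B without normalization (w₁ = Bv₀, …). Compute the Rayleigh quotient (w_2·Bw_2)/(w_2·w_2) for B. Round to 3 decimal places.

B = H − 4I has rows (0, -3); (-3, -3)
w1 = Bv₀ = (0·2 + (-3)·0; (-3)·2 + (-3)·0) = (0, -6)
w2 = Bw1 = (0·0 + (-3)·(-6); (-3)·0 + (-3)·(-6)) = (18, 18)
Bw2 = (-54, -108)
w2·Bw2 = -2916; w2·w2 = 648; μ ≈ -2916/648 = -4.500

μ ≈ -4.500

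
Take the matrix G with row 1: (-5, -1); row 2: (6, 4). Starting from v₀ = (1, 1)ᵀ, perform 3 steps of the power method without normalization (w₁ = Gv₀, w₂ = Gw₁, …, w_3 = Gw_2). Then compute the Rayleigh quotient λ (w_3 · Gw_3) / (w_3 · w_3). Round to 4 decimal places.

w1 = Gv₀ = ((-5)·1 + (-1)·1; 6·1 + 4·1) = (-6, 10)
w2 = Gw1 = ((-5)·(-6) + (-1)·10; 6·(-6) + 4·10) = (20, 4)
w3 = Gw2 = (-104, 136)
Gw3 = (384, -80)
w3·Gw3 = (-104)·384 + 136·(-80) = -50816; w3·w3 = (-104)·(-104) + 136·136 = 29312
λ ≈ -50816/29312 = -1.7336

λ ≈ -1.7336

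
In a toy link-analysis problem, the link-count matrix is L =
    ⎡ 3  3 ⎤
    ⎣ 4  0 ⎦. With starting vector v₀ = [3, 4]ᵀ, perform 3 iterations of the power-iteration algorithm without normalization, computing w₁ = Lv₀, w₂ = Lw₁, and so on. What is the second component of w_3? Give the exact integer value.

396

w1 = Lv₀ = (3·3 + 3·4; 4·3 + 0·4) = (21, 12)
w2 = Lw1 = (3·21 + 3·12; 4·21 + 0·12) = (99, 84)
w3 = Lw2 = (549, 396)
The requested component of w3 is 396.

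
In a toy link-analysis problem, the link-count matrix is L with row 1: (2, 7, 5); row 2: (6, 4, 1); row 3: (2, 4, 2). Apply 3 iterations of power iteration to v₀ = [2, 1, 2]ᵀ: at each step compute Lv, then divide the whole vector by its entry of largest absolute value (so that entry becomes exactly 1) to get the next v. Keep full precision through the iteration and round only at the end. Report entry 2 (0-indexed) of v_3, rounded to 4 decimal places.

Lv0 = (21.00000, 18.00000, 12.00000); divide by 21.00000 → v1 = (1.00000, 0.85714, 0.57143)
Lv1 = (10.85714, 10.00000, 6.57143); divide by 10.85714 → v2 = (1.00000, 0.92105, 0.60526)
Lv2 = (11.47368, 10.28947, 6.89474); divide by 11.47368 → v3 = (1.00000, 0.89679, 0.60092)
Requested entry of v3: 1572/2616 = 0.6009

0.6009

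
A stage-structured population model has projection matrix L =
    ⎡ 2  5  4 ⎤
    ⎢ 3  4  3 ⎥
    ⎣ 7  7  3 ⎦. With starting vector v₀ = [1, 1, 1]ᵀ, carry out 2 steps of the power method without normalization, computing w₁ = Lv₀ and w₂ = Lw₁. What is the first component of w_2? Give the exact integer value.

w1 = Lv₀ = (2·1 + 5·1 + 4·1; 3·1 + 4·1 + 3·1; 7·1 + 7·1 + 3·1) = (11, 10, 17)
w2 = Lw1 = (2·11 + 5·10 + 4·17; 3·11 + 4·10 + 3·17; 7·11 + 7·10 + 3·17) = (140, 124, 198)
The requested component of w2 is 140.

140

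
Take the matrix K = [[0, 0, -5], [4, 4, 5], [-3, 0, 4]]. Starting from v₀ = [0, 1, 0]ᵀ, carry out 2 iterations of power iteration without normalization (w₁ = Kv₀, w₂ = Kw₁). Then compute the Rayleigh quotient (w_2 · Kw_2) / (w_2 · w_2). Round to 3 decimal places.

4.000

w1 = Kv₀ = (0·0 + 0·1 + (-5)·0; 4·0 + 4·1 + 5·0; (-3)·0 + 0·1 + 4·0) = (0, 4, 0)
w2 = Kw1 = (0·0 + 0·4 + (-5)·0; 4·0 + 4·4 + 5·0; (-3)·0 + 0·4 + 4·0) = (0, 16, 0)
Kw2 = (0, 64, 0)
w2·Kw2 = 0·0 + 16·64 + 0·0 = 1024; w2·w2 = 0·0 + 16·16 + 0·0 = 256
λ ≈ 1024/256 = 4.000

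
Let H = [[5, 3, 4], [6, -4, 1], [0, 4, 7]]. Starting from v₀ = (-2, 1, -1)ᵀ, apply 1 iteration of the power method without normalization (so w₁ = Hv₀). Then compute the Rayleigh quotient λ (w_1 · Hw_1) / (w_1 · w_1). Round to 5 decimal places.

λ ≈ 3.77566

w1 = Hv₀ = (-11, -17, -3)
Hw1 = (-118, -1, -89)
w1·Hw1 = (-11)·(-118) + (-17)·(-1) + (-3)·(-89) = 1582; w1·w1 = (-11)·(-11) + (-17)·(-17) + (-3)·(-3) = 419
λ ≈ 1582/419 = 3.77566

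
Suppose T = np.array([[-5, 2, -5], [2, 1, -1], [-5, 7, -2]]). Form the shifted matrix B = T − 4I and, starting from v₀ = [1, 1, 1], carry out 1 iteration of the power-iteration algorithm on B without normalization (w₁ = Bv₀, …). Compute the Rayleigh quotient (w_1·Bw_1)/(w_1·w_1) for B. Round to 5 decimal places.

-10.60976

B = T − 4I has rows (-9, 2, -5); (2, -3, -1); (-5, 7, -6)
w1 = Bv₀ = (-12, -2, -4)
Bw1 = (124, -14, 70)
w1·Bw1 = -1740; w1·w1 = 164; μ ≈ -1740/164 = -10.60976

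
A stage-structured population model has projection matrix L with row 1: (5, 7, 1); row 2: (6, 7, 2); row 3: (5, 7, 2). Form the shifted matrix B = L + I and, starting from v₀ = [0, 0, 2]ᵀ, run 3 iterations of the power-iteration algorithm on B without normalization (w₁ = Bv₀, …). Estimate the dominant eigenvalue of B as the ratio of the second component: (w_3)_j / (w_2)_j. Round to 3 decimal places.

B = L + I has rows (6, 7, 1); (6, 8, 2); (5, 7, 3)
w1 = Bv₀ = (6·0 + 7·0 + 1·2; 6·0 + 8·0 + 2·2; 5·0 + 7·0 + 3·2) = (2, 4, 6)
w2 = Bw1 = (6·2 + 7·4 + 1·6; 6·2 + 8·4 + 2·6; 5·2 + 7·4 + 3·6) = (46, 56, 56)
w3 = Bw2 = (724, 836, 790)
Ratio: 836/56 = 14.929

μ ≈ 14.929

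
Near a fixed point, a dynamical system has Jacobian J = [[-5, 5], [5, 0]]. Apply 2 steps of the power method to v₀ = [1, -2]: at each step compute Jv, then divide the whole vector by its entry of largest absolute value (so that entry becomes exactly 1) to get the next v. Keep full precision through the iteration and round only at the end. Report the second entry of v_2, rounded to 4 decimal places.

-0.7500

Jv0 = (-15.00000, 5.00000); divide by -15.00000 → v1 = (1.00000, -0.33333)
Jv1 = (-6.66667, 5.00000); divide by -6.66667 → v2 = (1.00000, -0.75000)
Requested entry of v2: -75/100 = -0.7500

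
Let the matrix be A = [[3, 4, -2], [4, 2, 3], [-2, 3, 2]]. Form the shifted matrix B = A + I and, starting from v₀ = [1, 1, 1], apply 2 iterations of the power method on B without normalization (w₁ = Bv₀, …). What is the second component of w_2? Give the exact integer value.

B = A + I has rows (4, 4, -2); (4, 3, 3); (-2, 3, 3)
w1 = Bv₀ = (4·1 + 4·1 + (-2)·1; 4·1 + 3·1 + 3·1; (-2)·1 + 3·1 + 3·1) = (6, 10, 4)
w2 = Bw1 = (4·6 + 4·10 + (-2)·4; 4·6 + 3·10 + 3·4; (-2)·6 + 3·10 + 3·4) = (56, 66, 30)
Requested component of w2: 66

66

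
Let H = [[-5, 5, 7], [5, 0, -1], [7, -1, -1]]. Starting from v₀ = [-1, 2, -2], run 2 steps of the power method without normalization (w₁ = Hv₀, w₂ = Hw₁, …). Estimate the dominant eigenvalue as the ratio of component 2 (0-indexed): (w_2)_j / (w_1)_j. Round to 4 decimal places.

λ ≈ -2.4286

w1 = Hv₀ = ((-5)·(-1) + 5·2 + 7·(-2); 5·(-1) + 0·2 + (-1)·(-2); 7·(-1) + (-1)·2 + (-1)·(-2)) = (1, -3, -7)
w2 = Hw1 = ((-5)·1 + 5·(-3) + 7·(-7); 5·1 + 0·(-3) + (-1)·(-7); 7·1 + (-1)·(-3) + (-1)·(-7)) = (-69, 12, 17)
Ratio at component: 17 / -7 = -2.4286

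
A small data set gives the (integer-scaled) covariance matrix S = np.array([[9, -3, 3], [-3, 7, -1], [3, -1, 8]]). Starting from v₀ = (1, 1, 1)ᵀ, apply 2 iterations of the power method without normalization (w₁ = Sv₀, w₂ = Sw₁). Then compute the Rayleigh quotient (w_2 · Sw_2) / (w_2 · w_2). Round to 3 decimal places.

λ ≈ 12.047

w1 = Sv₀ = (9·1 + (-3)·1 + 3·1; (-3)·1 + 7·1 + (-1)·1; 3·1 + (-1)·1 + 8·1) = (9, 3, 10)
w2 = Sw1 = (9·9 + (-3)·3 + 3·10; (-3)·9 + 7·3 + (-1)·10; 3·9 + (-1)·3 + 8·10) = (102, -16, 104)
Sw2 = (1278, -522, 1154)
w2·Sw2 = 102·1278 + (-16)·(-522) + 104·1154 = 258724; w2·w2 = 102·102 + (-16)·(-16) + 104·104 = 21476
λ ≈ 258724/21476 = 12.047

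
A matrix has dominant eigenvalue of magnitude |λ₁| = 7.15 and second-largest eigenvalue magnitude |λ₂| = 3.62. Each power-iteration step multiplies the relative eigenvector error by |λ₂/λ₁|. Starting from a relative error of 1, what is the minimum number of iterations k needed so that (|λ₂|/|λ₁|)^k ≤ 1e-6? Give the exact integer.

|λ₂/λ₁| = 3.62/7.15 = 0.50629
Need k ≥ ln(1e-6) / ln(0.50629) = -13.8155 / -0.6806 ≈ 20.298
Smallest integer k satisfying the bound: 21

21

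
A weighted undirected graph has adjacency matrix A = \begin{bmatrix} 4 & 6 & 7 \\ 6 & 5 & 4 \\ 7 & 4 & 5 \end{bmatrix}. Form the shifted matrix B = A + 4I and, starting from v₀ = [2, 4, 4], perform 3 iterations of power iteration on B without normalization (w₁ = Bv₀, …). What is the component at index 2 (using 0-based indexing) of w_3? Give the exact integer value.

B = A + 4I has rows (8, 6, 7); (6, 9, 4); (7, 4, 9)
w1 = Bv₀ = (8·2 + 6·4 + 7·4; 6·2 + 9·4 + 4·4; 7·2 + 4·4 + 9·4) = (68, 64, 66)
w2 = Bw1 = (8·68 + 6·64 + 7·66; 6·68 + 9·64 + 4·66; 7·68 + 4·64 + 9·66) = (1390, 1248, 1326)
w3 = Bw2 = (27890, 24876, 26656)
Requested component of w3: 26656

26656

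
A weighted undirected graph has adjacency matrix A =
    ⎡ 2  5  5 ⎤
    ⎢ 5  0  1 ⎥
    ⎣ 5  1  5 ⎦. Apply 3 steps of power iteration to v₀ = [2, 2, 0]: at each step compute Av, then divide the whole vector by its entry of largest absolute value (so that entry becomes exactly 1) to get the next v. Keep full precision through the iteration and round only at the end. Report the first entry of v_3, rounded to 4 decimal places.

Av0 = (14.00000, 10.00000, 12.00000); divide by 14.00000 → v1 = (1.00000, 0.71429, 0.85714)
Av1 = (9.85714, 5.85714, 10.00000); divide by 10.00000 → v2 = (0.98571, 0.58571, 1.00000)
Av2 = (9.90000, 5.92857, 10.51429); divide by 10.51429 → v3 = (0.94158, 0.56386, 1.00000)
Requested entry of v3: 1386/1472 = 0.9416

0.9416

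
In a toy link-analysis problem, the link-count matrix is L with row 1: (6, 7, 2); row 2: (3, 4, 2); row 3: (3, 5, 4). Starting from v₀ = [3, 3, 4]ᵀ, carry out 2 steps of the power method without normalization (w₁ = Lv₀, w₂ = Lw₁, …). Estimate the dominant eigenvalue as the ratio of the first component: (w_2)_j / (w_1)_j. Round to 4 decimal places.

λ ≈ 12.0213

w1 = Lv₀ = (6·3 + 7·3 + 2·4; 3·3 + 4·3 + 2·4; 3·3 + 5·3 + 4·4) = (47, 29, 40)
w2 = Lw1 = (6·47 + 7·29 + 2·40; 3·47 + 4·29 + 2·40; 3·47 + 5·29 + 4·40) = (565, 337, 446)
Ratio at component: 565 / 47 = 12.0213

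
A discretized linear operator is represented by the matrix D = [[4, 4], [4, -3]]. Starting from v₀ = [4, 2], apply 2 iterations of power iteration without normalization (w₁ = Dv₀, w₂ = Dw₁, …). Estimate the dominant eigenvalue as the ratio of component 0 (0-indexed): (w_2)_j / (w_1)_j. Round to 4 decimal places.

λ ≈ 5.6667

w1 = Dv₀ = (24, 10)
w2 = Dw1 = (136, 66)
Ratio at component: 136 / 24 = 5.6667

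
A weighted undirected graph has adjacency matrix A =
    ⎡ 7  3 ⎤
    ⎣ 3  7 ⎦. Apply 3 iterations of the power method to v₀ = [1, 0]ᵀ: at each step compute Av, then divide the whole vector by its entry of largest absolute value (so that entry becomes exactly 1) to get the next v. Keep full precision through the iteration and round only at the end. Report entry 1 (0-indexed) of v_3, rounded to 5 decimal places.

Av0 = (7.000000, 3.000000); divide by 7.000000 → v1 = (1.000000, 0.428571)
Av1 = (8.285714, 6.000000); divide by 8.285714 → v2 = (1.000000, 0.724138)
Av2 = (9.172414, 8.068966); divide by 9.172414 → v3 = (1.000000, 0.879699)
Requested entry of v3: 468/532 = 0.87970

0.87970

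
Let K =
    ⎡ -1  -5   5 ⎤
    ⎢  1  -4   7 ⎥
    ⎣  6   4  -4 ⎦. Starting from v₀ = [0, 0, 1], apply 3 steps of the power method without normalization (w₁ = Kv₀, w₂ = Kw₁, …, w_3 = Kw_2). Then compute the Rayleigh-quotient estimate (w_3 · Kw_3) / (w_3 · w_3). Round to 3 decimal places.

w1 = Kv₀ = (5, 7, -4)
w2 = Kw1 = (-60, -51, 74)
w3 = Kw2 = (685, 662, -860)
Kw3 = (-8295, -7983, 10198)
w3·Kw3 = 685·(-8295) + 662·(-7983) + (-860)·10198 = -19737101; w3·w3 = 685·685 + 662·662 + (-860)·(-860) = 1647069
λ ≈ -19737101/1647069 = -11.983

-11.983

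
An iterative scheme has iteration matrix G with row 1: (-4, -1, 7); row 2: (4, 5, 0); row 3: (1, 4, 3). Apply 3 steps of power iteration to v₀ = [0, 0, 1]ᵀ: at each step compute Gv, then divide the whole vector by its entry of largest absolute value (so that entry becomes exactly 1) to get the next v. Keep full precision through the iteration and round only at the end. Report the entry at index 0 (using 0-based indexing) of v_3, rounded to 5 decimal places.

0.73203

Gv0 = (7.000000, 0.000000, 3.000000); divide by 7.000000 → v1 = (1.000000, 0.000000, 0.428571)
Gv1 = (-1.000000, 4.000000, 2.285714); divide by 4.000000 → v2 = (-0.250000, 1.000000, 0.571429)
Gv2 = (4.000000, 4.000000, 5.464286); divide by 5.464286 → v3 = (0.732026, 0.732026, 1.000000)
Requested entry of v3: 112/153 = 0.73203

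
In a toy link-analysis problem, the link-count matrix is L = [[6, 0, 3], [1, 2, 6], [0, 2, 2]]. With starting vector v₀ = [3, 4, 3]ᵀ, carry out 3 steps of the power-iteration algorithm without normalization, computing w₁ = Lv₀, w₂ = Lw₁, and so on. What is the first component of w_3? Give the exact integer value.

1482

w1 = Lv₀ = (6·3 + 0·4 + 3·3; 1·3 + 2·4 + 6·3; 0·3 + 2·4 + 2·3) = (27, 29, 14)
w2 = Lw1 = (6·27 + 0·29 + 3·14; 1·27 + 2·29 + 6·14; 0·27 + 2·29 + 2·14) = (204, 169, 86)
w3 = Lw2 = (1482, 1058, 510)
The requested component of w3 is 1482.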